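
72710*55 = 3999050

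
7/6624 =7/6624 = 0.00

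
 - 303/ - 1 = 303 + 0/1= 303.00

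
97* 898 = 87106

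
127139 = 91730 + 35409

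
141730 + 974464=1116194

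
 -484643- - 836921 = 352278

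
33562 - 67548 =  - 33986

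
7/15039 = 7/15039 = 0.00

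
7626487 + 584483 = 8210970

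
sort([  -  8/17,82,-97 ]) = [ - 97,  -  8/17,  82] 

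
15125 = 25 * 605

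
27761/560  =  27761/560  =  49.57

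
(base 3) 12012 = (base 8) 214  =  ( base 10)140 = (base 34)44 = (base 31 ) 4g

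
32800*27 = 885600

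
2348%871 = 606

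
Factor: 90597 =3^1*13^1*23^1*101^1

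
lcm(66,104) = 3432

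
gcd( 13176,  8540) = 244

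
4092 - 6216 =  - 2124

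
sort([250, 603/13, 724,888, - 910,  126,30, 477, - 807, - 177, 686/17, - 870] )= [-910,-870, - 807,-177, 30, 686/17,603/13,126,250, 477,  724, 888] 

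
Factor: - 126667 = - 17^1*7451^1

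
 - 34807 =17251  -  52058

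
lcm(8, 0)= 0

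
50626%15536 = 4018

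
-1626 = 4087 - 5713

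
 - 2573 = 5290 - 7863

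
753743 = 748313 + 5430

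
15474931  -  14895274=579657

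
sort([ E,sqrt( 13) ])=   [E,sqrt( 13) ]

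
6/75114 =1/12519 = 0.00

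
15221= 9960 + 5261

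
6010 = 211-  - 5799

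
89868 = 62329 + 27539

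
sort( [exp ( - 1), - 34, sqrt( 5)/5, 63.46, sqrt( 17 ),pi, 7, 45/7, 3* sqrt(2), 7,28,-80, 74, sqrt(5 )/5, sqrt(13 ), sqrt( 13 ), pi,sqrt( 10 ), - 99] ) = [ - 99,- 80, - 34,exp( - 1 ),  sqrt(5) /5, sqrt(5 )/5,pi,pi,  sqrt( 10 ), sqrt( 13 ),sqrt (13 ), sqrt( 17 ), 3*sqrt (2), 45/7, 7,  7,28 , 63.46,74] 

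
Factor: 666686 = 2^1*31^1 *10753^1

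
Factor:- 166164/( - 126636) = 227/173 = 173^( - 1 )*227^1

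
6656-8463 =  - 1807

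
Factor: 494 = 2^1*13^1*19^1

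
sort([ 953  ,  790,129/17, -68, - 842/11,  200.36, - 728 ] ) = [ - 728, - 842/11, - 68 , 129/17,200.36, 790, 953]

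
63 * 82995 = 5228685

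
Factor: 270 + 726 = 996  =  2^2*3^1 * 83^1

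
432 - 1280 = -848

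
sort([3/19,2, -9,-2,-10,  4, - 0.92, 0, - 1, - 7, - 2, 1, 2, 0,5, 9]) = [ - 10,-9,- 7,-2,- 2, - 1,  -  0.92, 0, 0, 3/19 , 1, 2, 2,4,5, 9] 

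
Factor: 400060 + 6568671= 7^3*11^1*1847^1 = 6968731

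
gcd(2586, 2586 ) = 2586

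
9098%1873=1606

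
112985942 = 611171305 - 498185363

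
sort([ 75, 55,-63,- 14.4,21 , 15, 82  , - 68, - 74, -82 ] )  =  [  -  82, - 74, - 68,-63, - 14.4,15,21 , 55 , 75,  82]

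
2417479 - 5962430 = -3544951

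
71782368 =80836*888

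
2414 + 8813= 11227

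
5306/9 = 5306/9 = 589.56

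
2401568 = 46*52208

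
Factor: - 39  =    -  3^1*13^1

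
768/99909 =256/33303 = 0.01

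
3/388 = 3/388 = 0.01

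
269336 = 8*33667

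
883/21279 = 883/21279= 0.04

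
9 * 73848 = 664632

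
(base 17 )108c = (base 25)82B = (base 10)5061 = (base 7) 20520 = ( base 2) 1001111000101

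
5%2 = 1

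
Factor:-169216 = -2^8*661^1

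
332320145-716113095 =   -  383792950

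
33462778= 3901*8578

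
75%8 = 3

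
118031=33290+84741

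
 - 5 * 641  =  - 3205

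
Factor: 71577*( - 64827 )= - 3^6*7^4*11^1*241^1= -4640122179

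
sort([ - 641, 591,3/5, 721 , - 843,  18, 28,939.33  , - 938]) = [ - 938, - 843, - 641, 3/5,18, 28, 591,  721, 939.33] 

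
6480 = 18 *360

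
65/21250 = 13/4250=0.00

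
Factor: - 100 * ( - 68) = 6800 = 2^4*5^2*17^1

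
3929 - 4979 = - 1050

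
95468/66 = 47734/33 = 1446.48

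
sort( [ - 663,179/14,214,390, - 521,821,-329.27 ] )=[ -663, - 521, - 329.27, 179/14, 214,390,821] 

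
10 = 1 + 9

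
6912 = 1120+5792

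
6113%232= 81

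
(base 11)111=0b10000101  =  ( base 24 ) 5d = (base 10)133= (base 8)205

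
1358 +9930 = 11288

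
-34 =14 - 48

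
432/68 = 108/17  =  6.35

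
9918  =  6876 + 3042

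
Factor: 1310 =2^1* 5^1* 131^1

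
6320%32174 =6320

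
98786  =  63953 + 34833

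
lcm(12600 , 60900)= 365400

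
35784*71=2540664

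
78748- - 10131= 88879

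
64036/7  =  9148 = 9148.00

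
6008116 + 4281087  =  10289203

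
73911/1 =73911 = 73911.00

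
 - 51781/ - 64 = 809 + 5/64 = 809.08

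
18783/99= 2087/11 = 189.73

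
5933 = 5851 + 82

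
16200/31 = 16200/31 = 522.58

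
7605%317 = 314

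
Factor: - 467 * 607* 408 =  - 2^3*3^1*17^1*467^1*607^1 = - 115655352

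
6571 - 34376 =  - 27805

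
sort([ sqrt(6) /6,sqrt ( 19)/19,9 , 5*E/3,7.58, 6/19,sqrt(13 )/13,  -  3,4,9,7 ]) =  [ - 3,sqrt(19 )/19,sqrt(13)/13,6/19, sqrt(6)/6, 4,5*E/3,7, 7.58, 9,9] 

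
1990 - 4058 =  - 2068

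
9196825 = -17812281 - -27009106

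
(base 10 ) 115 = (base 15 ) 7A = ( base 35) 3A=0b1110011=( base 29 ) 3S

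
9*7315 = 65835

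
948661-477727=470934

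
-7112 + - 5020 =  - 12132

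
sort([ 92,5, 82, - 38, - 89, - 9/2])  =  [ - 89, - 38,-9/2,5,  82,  92] 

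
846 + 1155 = 2001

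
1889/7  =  1889/7 = 269.86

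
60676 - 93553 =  - 32877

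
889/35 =127/5 = 25.40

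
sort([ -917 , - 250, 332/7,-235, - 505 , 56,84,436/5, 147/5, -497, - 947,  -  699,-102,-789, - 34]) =[ - 947, - 917,-789, - 699, - 505 , - 497,-250, - 235, - 102, - 34, 147/5,332/7,56,84, 436/5] 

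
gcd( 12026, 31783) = 859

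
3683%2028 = 1655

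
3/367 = 3/367 = 0.01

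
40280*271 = 10915880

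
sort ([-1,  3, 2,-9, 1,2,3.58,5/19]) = [-9, - 1, 5/19,1,2, 2,3, 3.58 ]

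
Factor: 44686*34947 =2^1*3^2*11^1 * 353^1*22343^1 =1561641642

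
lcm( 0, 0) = 0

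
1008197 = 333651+674546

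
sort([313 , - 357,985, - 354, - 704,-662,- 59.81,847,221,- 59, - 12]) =[ - 704, - 662, - 357, - 354, - 59.81, - 59, - 12 , 221,  313,  847, 985 ] 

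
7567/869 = 7567/869 = 8.71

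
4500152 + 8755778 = 13255930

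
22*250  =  5500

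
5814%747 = 585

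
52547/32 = 52547/32 = 1642.09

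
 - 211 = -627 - -416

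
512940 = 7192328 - 6679388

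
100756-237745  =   - 136989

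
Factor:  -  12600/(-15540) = 30/37 = 2^1 * 3^1*5^1*37^(-1 )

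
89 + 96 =185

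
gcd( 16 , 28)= 4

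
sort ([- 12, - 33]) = [ - 33,-12 ] 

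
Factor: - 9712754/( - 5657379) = 2^1*3^( - 1)*7^( - 1)*13^( - 1)*17^( - 1 )*23^( - 1)*43^1*53^( - 1 )  *  112939^1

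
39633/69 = 13211/23 = 574.39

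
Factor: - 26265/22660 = - 51/44 = - 2^ ( - 2)*3^1*11^( - 1) * 17^1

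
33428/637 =33428/637=   52.48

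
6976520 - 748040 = 6228480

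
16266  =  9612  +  6654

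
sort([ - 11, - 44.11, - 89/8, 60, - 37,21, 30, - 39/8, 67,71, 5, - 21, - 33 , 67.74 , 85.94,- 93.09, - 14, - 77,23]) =[ -93.09, - 77, - 44.11,  -  37, - 33, - 21,-14, -89/8, - 11, - 39/8,5,  21, 23, 30,60,  67,67.74,71, 85.94]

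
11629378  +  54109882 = 65739260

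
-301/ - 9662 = 301/9662 = 0.03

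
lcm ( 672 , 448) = 1344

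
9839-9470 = 369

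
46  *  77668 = 3572728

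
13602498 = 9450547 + 4151951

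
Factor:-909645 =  - 3^1*5^1*11^1*37^1*149^1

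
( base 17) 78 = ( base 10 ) 127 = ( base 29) 4B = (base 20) 67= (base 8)177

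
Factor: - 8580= - 2^2*3^1*5^1*11^1 * 13^1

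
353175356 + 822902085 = 1176077441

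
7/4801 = 7/4801 = 0.00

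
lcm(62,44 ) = 1364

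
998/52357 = 998/52357 = 0.02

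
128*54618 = 6991104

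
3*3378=10134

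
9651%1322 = 397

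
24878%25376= 24878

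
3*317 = 951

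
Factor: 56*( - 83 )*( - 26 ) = 120848 =2^4*7^1 *13^1*83^1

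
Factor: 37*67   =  37^1*67^1=2479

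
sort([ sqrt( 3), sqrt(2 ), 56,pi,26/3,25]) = [sqrt ( 2 ), sqrt ( 3 ), pi,26/3, 25, 56] 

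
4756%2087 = 582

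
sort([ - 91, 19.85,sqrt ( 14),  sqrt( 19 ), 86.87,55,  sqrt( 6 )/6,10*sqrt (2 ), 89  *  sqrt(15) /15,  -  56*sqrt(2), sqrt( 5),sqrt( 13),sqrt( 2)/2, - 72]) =[ - 91 , - 56*sqrt(2), - 72,sqrt( 6) /6,sqrt(2)/2,sqrt(5),sqrt(13),sqrt( 14),sqrt(19), 10*sqrt(2),19.85 , 89*sqrt(15)/15,55, 86.87 ] 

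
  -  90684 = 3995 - 94679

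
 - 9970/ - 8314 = 1+828/4157=1.20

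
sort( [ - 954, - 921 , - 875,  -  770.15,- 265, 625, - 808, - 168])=[ -954,- 921 , - 875, - 808, - 770.15, - 265,-168,625 ] 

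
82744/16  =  5171+1/2= 5171.50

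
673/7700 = 673/7700 = 0.09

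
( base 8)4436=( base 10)2334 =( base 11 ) 1832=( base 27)35c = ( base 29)2ME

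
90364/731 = 123 + 451/731 = 123.62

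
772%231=79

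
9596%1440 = 956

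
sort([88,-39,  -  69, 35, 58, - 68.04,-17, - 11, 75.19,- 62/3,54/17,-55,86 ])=[ - 69,- 68.04, - 55,  -  39, - 62/3 ,-17,-11,54/17,35, 58, 75.19, 86, 88]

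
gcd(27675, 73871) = 1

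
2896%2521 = 375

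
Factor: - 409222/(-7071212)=2^ ( - 1 )*11^2  *19^1*23^( - 1 )*89^1 * 101^( - 1 )*761^(  -  1 ) = 204611/3535606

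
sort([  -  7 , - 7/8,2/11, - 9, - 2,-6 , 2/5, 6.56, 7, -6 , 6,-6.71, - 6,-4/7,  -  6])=[-9,-7, - 6.71, - 6,-6,-6,  -  6, - 2,-7/8, - 4/7,  2/11,2/5, 6, 6.56,  7] 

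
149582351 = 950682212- 801099861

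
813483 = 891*913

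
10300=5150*2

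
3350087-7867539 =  - 4517452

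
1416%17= 5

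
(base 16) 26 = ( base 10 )38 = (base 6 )102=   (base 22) 1g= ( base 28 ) 1A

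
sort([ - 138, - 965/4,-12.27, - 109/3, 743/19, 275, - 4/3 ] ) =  [- 965/4,-138, - 109/3, - 12.27,-4/3, 743/19,275 ] 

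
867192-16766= 850426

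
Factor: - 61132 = - 2^2 * 17^1*29^1* 31^1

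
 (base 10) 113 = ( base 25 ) 4D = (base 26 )49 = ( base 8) 161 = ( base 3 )11012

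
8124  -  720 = 7404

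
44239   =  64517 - 20278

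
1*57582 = 57582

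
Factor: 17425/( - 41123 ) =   -  5^2*59^(-1 ) = - 25/59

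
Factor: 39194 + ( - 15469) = 5^2*13^1*73^1 = 23725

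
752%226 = 74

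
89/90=89/90 = 0.99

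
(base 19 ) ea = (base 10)276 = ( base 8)424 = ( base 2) 100010100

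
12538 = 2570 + 9968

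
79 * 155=12245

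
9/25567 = 9/25567 = 0.00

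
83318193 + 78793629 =162111822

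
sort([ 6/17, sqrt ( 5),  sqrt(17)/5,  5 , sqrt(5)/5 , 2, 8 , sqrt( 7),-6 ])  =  [ - 6,  6/17, sqrt( 5) /5, sqrt(17) /5, 2, sqrt ( 5 ),  sqrt(7),5, 8]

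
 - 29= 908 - 937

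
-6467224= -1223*5288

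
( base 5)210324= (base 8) 15464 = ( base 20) H84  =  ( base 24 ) C24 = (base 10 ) 6964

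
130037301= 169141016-39103715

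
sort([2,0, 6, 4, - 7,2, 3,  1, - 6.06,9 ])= [ - 7, - 6.06,0,1, 2, 2, 3,4 , 6,9] 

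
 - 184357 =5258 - 189615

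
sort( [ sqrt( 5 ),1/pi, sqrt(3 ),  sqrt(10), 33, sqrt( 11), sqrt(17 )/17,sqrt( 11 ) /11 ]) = [sqrt(17)/17, sqrt(11)/11,1/pi,sqrt(3),sqrt( 5 ), sqrt( 10),sqrt(11 ), 33] 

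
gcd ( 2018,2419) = 1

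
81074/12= 6756+1/6 = 6756.17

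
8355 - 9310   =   - 955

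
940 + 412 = 1352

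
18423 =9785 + 8638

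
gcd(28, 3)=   1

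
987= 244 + 743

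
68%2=0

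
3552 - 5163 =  - 1611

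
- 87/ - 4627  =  87/4627 = 0.02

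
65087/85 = 765 + 62/85 = 765.73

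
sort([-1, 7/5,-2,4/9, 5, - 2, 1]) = [ - 2,-2, - 1,4/9, 1, 7/5,5 ] 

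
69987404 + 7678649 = 77666053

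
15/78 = 5/26 = 0.19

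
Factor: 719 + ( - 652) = 67^1 = 67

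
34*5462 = 185708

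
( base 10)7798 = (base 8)17166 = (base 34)6pc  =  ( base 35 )6CS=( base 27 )aim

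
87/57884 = 3/1996 = 0.00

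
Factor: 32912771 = 32912771^1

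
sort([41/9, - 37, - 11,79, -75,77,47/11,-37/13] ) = [  -  75, - 37, - 11, - 37/13,47/11, 41/9,77, 79] 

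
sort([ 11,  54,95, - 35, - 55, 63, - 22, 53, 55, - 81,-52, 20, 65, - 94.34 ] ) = [ - 94.34, - 81, - 55, -52, - 35, - 22, 11, 20 , 53,54, 55,63,  65, 95 ]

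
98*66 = 6468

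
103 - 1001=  - 898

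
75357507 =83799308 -8441801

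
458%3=2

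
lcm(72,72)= 72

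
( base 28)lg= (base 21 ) 17G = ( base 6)2444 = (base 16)25c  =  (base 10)604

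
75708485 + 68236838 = 143945323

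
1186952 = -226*(- 5252)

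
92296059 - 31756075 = 60539984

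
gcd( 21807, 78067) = 1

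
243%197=46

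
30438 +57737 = 88175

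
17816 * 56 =997696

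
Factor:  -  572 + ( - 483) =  - 5^1*211^1=   - 1055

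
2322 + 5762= 8084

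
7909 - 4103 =3806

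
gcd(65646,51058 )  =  7294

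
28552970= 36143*790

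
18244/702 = 9122/351 =25.99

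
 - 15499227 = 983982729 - 999481956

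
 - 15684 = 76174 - 91858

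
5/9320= 1/1864 = 0.00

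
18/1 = 18 = 18.00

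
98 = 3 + 95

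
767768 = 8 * 95971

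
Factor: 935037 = 3^3*34631^1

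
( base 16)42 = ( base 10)66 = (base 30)26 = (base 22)30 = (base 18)3C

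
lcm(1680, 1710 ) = 95760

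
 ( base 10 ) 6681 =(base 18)12B3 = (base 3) 100011110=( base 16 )1a19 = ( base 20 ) GE1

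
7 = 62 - 55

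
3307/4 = 826 + 3/4= 826.75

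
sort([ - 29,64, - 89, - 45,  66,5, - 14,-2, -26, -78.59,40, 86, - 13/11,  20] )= [ - 89, - 78.59, - 45, - 29, - 26, - 14, - 2 ,-13/11,  5, 20,40,64, 66  ,  86 ] 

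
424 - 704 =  - 280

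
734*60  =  44040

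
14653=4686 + 9967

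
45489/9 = 15163/3 = 5054.33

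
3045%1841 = 1204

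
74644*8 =597152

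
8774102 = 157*55886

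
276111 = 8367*33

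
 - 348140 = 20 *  ( - 17407)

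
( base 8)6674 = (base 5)103031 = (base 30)3R6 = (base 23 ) 6EK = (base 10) 3516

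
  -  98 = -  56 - 42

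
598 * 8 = 4784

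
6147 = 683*9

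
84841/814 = 2293/22=104.23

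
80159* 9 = 721431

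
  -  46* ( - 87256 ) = 4013776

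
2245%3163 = 2245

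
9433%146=89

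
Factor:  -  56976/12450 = -9496/2075 = - 2^3*5^(-2)*83^(-1 )*1187^1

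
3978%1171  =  465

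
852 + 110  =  962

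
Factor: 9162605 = 5^1*113^1*16217^1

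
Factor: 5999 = 7^1*857^1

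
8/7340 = 2/1835 = 0.00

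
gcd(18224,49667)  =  1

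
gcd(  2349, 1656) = 9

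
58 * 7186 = 416788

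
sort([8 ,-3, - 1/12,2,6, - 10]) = [-10, - 3,-1/12 , 2, 6 , 8 ] 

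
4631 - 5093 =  - 462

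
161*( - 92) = -14812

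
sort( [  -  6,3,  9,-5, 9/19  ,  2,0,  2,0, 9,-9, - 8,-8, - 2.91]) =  [-9, - 8, -8,-6, - 5, - 2.91,0,0,9/19, 2, 2, 3,  9 , 9]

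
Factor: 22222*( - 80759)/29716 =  - 897313249/14858 = - 2^( -1 )*7^1*17^( - 1)*19^ ( - 1 )*23^( - 1)*41^1*83^1  *139^1*271^1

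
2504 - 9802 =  -7298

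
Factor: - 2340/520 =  - 2^(- 1)*3^2 =-  9/2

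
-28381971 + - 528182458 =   -  556564429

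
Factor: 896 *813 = 728448  =  2^7*  3^1*7^1*271^1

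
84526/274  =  308 + 67/137 = 308.49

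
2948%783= 599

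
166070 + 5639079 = 5805149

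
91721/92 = 91721/92   =  996.97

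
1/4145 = 1/4145 = 0.00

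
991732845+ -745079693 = 246653152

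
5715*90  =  514350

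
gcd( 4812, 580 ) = 4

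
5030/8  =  628 + 3/4 = 628.75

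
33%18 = 15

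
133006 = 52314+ 80692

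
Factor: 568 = 2^3*71^1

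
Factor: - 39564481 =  - 11^1*3596771^1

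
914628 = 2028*451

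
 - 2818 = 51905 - 54723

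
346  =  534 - 188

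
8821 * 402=3546042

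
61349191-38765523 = 22583668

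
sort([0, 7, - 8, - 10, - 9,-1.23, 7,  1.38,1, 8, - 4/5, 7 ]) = [ - 10,  -  9, - 8, - 1.23,  -  4/5,0,1,1.38, 7,7 , 7,8]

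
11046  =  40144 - 29098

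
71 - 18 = 53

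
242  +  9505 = 9747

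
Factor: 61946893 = 47^1*1318019^1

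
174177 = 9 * 19353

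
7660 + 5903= 13563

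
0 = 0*3845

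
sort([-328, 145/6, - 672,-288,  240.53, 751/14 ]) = [ - 672,  -  328, -288,  145/6, 751/14, 240.53 ]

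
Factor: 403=13^1*31^1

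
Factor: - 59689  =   - 7^1*8527^1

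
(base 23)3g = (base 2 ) 1010101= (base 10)85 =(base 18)4D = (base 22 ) 3J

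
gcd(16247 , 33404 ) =7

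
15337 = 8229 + 7108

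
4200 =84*50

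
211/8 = 211/8 = 26.38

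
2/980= 1/490 =0.00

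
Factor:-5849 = -5849^1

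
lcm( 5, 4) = 20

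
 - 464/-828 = 116/207 = 0.56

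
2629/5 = 2629/5=525.80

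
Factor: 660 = 2^2*3^1*5^1 * 11^1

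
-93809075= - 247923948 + 154114873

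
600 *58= 34800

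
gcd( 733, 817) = 1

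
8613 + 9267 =17880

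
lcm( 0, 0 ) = 0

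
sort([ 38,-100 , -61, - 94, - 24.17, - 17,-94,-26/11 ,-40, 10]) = [-100 , - 94, - 94,-61,  -  40, - 24.17, - 17, - 26/11, 10, 38]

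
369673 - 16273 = 353400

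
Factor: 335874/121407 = 2^1*7^1*13^( - 1) * 283^( - 1) * 727^1 = 10178/3679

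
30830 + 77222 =108052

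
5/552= 5/552 =0.01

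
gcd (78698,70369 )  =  1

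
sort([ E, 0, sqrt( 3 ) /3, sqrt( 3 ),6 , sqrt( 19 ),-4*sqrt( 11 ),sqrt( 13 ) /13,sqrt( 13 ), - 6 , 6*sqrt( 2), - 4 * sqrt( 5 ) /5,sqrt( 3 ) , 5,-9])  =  [ - 4*sqrt(11), - 9, - 6,-4*sqrt( 5) /5,0,  sqrt( 13 ) /13, sqrt( 3 ) /3,sqrt ( 3 ), sqrt( 3 ), E, sqrt( 13 ),  sqrt( 19 ), 5,6 , 6*sqrt ( 2)] 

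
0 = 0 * 2086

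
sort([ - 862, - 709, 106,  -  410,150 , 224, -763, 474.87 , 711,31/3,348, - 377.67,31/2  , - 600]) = [ - 862,  -  763,-709, -600, - 410,-377.67, 31/3, 31/2, 106,150, 224,348,474.87,  711 ] 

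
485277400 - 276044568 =209232832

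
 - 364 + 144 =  - 220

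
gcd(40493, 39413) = 1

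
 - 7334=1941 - 9275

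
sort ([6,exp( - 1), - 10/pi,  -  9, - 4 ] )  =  [ - 9, - 4, - 10/pi,exp(  -  1),6] 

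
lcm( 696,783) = 6264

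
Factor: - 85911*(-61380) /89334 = 2^1 * 3^1 * 5^1*11^1 * 31^1  *709^(-1)*4091^1 = 41850930/709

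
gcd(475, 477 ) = 1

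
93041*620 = 57685420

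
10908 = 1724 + 9184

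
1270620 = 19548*65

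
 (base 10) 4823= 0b1001011010111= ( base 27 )6GH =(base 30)5AN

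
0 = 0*469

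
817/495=817/495 = 1.65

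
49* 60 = 2940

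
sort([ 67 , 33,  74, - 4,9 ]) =[ - 4 , 9,33,67,74]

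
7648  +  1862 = 9510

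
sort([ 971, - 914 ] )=[ - 914, 971]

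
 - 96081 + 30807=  - 65274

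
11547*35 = 404145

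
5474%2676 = 122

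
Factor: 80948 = 2^2 *7^3*59^1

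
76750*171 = 13124250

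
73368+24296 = 97664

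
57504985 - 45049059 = 12455926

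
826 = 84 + 742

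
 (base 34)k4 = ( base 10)684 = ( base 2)1010101100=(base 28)OC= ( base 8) 1254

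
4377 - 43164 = - 38787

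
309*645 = 199305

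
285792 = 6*47632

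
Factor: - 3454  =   - 2^1*11^1* 157^1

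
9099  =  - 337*( - 27 )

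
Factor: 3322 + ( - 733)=3^1*863^1= 2589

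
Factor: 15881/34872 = 2^(-3 )*3^ ( - 1)*1453^( - 1 )*15881^1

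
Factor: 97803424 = 2^5*3056357^1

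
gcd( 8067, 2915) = 1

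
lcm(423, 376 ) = 3384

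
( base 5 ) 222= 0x3E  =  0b111110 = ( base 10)62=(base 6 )142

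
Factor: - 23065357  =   - 7^1*1493^1 * 2207^1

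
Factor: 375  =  3^1 * 5^3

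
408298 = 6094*67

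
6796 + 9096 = 15892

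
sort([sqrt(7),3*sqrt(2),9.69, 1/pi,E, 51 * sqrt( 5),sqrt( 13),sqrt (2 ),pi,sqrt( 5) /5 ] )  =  [1/pi, sqrt( 5)/5,sqrt( 2),sqrt(7),  E, pi,sqrt(13), 3 * sqrt(2 ) , 9.69,51 * sqrt(5 )]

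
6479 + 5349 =11828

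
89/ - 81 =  - 89/81 = - 1.10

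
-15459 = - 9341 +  - 6118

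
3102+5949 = 9051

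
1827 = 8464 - 6637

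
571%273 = 25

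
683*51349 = 35071367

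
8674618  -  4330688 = 4343930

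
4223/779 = 103/19 = 5.42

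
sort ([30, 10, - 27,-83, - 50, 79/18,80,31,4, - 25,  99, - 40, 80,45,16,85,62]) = [ -83, - 50, - 40, - 27 , - 25,4,79/18, 10 , 16,30,31,45,62,80,  80,85, 99 ] 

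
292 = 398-106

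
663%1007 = 663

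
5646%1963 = 1720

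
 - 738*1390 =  - 1025820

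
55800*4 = 223200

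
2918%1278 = 362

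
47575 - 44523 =3052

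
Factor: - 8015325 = - 3^1*5^2*106871^1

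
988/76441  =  988/76441 = 0.01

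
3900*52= 202800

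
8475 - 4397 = 4078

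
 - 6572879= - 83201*79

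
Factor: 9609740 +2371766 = 11981506 = 2^1*373^1*16061^1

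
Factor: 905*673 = 5^1*181^1*673^1 =609065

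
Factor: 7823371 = 7823371^1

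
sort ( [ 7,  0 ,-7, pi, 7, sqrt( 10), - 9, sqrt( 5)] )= [ - 9,- 7,  0,  sqrt( 5 ), pi,  sqrt(10), 7, 7]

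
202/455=202/455 = 0.44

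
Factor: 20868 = 2^2 * 3^1*37^1*47^1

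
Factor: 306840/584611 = 2^3*3^1*5^1*19^( - 1)*29^( - 1 )*1061^( -1)*2557^1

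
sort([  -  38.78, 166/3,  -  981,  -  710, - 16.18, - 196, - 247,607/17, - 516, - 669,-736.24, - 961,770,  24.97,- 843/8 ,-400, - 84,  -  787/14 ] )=[-981, - 961,  -  736.24,- 710,-669,  -  516,  -  400, - 247, - 196, -843/8, - 84,-787/14, - 38.78, - 16.18,24.97, 607/17,166/3,770] 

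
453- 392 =61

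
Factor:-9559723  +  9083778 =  - 5^1*95189^1 = - 475945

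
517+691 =1208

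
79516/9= 8835+1/9 = 8835.11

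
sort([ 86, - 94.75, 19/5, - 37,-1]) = [ - 94.75, - 37,-1, 19/5,86 ] 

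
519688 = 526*988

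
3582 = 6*597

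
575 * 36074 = 20742550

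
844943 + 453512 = 1298455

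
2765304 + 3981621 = 6746925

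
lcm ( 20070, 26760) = 80280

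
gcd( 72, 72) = 72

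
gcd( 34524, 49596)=12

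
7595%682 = 93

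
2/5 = 2/5 = 0.40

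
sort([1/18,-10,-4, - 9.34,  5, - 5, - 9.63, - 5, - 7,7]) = [-10, - 9.63, - 9.34, - 7, - 5,- 5, - 4, 1/18,  5,7]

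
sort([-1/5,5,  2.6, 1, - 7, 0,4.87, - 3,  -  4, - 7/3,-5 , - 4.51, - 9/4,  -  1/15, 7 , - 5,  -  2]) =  [  -  7, - 5,-5, - 4.51, - 4, - 3 , -7/3, -9/4, - 2,-1/5, - 1/15, 0,1,2.6,4.87,5, 7 ]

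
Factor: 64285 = 5^1 * 13^1 * 23^1*43^1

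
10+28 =38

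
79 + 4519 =4598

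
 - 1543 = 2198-3741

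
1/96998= 1/96998 = 0.00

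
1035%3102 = 1035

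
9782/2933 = 9782/2933 = 3.34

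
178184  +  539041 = 717225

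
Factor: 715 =5^1*11^1*13^1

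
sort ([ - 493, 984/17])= [ - 493, 984/17]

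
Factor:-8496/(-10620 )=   4/5 = 2^2*5^ ( - 1 )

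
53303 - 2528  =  50775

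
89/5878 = 89/5878=0.02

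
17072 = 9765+7307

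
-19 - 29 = -48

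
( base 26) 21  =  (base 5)203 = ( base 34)1J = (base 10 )53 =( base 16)35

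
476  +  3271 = 3747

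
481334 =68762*7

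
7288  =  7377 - 89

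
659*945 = 622755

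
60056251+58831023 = 118887274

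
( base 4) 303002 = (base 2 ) 110011000010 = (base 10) 3266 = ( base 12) 1A82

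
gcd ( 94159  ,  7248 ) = 1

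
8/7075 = 8/7075 = 0.00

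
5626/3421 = 1+2205/3421  =  1.64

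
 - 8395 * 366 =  -3072570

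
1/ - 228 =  - 1/228=-0.00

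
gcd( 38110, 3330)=370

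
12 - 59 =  - 47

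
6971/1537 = 6971/1537=4.54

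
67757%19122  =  10391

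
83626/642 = 130 + 83/321 = 130.26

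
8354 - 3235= 5119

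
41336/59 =700+36/59 = 700.61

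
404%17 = 13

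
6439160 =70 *91988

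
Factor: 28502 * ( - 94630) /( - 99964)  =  5^1*67^( - 1)*373^ ( - 1 )*9463^1*14251^1 = 674286065/24991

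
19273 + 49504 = 68777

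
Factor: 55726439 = 3529^1* 15791^1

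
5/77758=5/77758  =  0.00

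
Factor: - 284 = - 2^2*71^1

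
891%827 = 64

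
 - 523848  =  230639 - 754487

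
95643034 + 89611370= 185254404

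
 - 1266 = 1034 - 2300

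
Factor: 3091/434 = 2^( - 1 ) * 7^( - 1 )*11^1 * 31^ ( - 1 ) * 281^1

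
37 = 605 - 568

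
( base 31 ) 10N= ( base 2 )1111011000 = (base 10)984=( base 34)SW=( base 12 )6a0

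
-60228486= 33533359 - 93761845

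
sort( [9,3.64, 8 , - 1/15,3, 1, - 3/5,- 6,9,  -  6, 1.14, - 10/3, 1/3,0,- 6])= [ - 6, - 6, - 6, - 10/3 , - 3/5,-1/15,0, 1/3, 1, 1.14, 3 , 3.64, 8, 9, 9]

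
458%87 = 23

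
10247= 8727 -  - 1520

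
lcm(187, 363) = 6171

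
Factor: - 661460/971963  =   - 2^2*5^1*823^ (-1)*1181^ ( - 1)*33073^1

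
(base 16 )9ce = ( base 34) 25S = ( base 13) 11B1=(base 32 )2ee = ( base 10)2510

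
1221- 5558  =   - 4337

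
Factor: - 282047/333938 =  - 2^( - 1 )*11^( - 1 )*17^1*43^( - 1 ) *47^1 = -799/946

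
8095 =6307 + 1788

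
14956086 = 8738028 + 6218058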